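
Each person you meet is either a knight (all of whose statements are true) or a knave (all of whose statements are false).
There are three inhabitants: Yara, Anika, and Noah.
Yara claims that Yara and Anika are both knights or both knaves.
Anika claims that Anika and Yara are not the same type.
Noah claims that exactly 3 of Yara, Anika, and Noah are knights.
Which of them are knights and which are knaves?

Suppose Yara is a knight. Then Yara's statement "Yara and Anika are both knights or both knaves" would have to be true. Checking the 4 ways to assign the others, none is consistent with every speaker.
(For instance, with Anika=knight, Noah=knave, Anika's claim "Anika and Yara are not the same type" comes out false where it would need to be true.)
So Yara must be a knave, making "Yara and Anika are both knights or both knaves" false. Taking Yara=knave, Anika=knight, Noah=knave, each remaining statement checks out:
  Anika (knight): "Anika and Yara are not the same type" — true. ✓
  Noah (knave): "exactly 3 of Yara, Anika, and Noah are knights" — false. ✓
This is the unique consistent assignment.

Knights: Anika. Knaves: Yara and Noah.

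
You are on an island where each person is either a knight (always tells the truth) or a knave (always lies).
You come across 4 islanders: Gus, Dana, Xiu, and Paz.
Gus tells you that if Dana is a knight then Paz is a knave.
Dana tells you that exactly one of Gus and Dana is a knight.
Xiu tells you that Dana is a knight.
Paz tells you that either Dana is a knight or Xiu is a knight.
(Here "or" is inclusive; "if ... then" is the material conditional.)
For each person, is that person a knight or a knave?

Suppose Gus is a knight. Then Gus's statement "if Dana is a knight then Paz is a knave" would have to be true. Checking the 8 ways to assign the others, none is consistent with every speaker.
(For instance, with Dana=knight, Xiu=knight, Paz=knight, Gus's claim "if Dana is a knight then Paz is a knave" comes out false where it would need to be true.)
So Gus must be a knave, making "if Dana is a knight then Paz is a knave" false. Taking Gus=knave, Dana=knight, Xiu=knight, Paz=knight, each remaining statement checks out:
  Dana (knight): "exactly one of Gus and Dana is a knight" — true. ✓
  Xiu (knight): "Dana is a knight" — true. ✓
  Paz (knight): "either Dana is a knight or Xiu is a knight" — true. ✓
This is the unique consistent assignment.

Gus is a knave, Dana is a knight, Xiu is a knight, and Paz is a knight.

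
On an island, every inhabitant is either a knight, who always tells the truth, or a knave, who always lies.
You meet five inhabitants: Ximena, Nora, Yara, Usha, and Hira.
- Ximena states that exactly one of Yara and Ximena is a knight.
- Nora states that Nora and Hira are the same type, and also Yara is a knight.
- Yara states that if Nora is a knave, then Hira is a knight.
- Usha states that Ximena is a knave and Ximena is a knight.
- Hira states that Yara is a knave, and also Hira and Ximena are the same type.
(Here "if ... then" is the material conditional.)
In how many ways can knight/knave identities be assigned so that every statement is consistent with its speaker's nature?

Consistent assignments:
  Ximena=knight, Nora=knave, Yara=knave, Usha=knave, Hira=knave

1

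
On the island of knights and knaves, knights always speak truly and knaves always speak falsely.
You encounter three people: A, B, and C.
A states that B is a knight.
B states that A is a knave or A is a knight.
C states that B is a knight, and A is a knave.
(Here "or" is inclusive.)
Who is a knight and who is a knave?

A is a knight, B is a knight, and C is a knave.

A (knight): "B is a knight" — True. ✓
B is a knight; "A is a knave or A is a knight" is True, as required.
As a knave, C's statement "B is a knight, and A is a knave" should be false; it is.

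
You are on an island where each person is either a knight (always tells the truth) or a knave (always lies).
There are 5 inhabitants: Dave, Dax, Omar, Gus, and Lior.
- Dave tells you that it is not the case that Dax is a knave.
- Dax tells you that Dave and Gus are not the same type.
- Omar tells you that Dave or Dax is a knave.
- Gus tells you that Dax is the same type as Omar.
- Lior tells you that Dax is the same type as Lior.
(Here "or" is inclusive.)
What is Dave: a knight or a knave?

Dave is a knight.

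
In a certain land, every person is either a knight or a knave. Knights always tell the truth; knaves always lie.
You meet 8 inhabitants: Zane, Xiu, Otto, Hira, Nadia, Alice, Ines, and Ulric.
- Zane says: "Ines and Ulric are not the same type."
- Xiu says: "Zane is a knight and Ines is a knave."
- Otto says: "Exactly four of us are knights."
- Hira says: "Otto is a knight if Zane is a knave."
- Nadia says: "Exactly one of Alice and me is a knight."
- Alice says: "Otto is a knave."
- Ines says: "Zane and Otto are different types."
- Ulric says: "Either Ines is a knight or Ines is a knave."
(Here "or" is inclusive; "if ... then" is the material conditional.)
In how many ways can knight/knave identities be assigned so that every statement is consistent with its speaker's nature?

1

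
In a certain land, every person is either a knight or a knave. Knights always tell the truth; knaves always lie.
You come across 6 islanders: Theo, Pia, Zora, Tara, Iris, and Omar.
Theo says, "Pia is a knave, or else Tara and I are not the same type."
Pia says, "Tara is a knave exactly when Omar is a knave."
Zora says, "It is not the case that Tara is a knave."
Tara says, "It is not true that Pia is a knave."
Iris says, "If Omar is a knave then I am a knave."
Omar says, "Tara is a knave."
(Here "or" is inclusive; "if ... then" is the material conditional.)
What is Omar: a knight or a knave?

Consistent assignments: {Theo=knight, Pia=knave, Zora=knave, Tara=knave, Iris=knight, Omar=knight}
In every consistent assignment, Omar is a knight.

Omar is a knight.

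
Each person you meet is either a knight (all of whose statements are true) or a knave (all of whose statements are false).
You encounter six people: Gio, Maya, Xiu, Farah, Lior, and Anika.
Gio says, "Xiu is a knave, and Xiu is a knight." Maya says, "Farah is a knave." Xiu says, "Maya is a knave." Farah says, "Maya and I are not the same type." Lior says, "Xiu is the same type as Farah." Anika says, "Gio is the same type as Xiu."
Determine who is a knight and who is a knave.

Knights: Xiu, Farah, and Lior. Knaves: Gio, Maya, and Anika.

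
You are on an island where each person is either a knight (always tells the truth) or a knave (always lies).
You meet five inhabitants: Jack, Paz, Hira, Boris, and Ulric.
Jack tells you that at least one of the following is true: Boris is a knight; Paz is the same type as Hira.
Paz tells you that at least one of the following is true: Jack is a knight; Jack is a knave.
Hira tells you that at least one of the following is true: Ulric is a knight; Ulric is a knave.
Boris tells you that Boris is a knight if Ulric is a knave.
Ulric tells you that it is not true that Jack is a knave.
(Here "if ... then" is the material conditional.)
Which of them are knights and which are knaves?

Jack is a knight, Paz is a knight, Hira is a knight, Boris is a knight, and Ulric is a knight.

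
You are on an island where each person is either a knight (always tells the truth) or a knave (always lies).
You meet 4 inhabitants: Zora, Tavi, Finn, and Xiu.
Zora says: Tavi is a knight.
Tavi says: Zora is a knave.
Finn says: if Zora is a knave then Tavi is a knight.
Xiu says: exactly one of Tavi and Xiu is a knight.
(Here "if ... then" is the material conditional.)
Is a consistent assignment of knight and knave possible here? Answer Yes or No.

No

Checking all 16 assignments, each has at least one speaker whose statement's truth value contradicts their type.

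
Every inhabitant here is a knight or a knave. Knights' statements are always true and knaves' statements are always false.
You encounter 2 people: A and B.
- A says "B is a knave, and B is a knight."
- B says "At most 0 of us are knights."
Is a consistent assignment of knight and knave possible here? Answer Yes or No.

No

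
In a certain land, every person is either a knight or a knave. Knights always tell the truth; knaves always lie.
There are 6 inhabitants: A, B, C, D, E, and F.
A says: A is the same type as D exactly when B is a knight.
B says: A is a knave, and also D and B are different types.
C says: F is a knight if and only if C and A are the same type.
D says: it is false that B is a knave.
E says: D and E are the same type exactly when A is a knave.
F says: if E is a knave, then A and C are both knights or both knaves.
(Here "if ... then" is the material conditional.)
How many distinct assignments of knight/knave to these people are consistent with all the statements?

Consistent assignments:
  A=knight, B=knave, C=knight, D=knave, E=knight, F=knight
  A=knight, B=knave, C=knight, D=knave, E=knave, F=knight
  A=knight, B=knave, C=knave, D=knave, E=knight, F=knight

3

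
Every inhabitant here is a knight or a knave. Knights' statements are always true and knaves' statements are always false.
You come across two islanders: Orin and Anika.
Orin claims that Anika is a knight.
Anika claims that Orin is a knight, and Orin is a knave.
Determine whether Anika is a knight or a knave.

Consistent assignments: {Orin=knave, Anika=knave}
In every consistent assignment, Anika is a knave.

Anika is a knave.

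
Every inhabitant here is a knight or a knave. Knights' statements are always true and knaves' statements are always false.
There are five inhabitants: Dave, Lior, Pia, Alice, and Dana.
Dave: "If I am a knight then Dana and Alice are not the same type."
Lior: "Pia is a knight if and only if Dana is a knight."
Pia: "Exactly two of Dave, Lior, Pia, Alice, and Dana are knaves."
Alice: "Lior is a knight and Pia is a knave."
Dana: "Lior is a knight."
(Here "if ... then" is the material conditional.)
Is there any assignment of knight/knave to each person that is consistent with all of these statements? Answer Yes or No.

No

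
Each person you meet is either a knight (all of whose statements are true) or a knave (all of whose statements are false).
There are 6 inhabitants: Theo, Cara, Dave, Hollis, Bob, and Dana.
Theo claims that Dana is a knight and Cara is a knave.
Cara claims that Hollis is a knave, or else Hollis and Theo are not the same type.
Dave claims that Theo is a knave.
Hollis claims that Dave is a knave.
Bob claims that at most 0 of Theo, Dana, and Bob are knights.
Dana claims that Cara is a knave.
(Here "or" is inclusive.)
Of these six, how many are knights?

The unique consistent assignment is Theo=knight, Cara=knave, Dave=knave, Hollis=knight, Bob=knave, Dana=knight.
That has 3 knights.

3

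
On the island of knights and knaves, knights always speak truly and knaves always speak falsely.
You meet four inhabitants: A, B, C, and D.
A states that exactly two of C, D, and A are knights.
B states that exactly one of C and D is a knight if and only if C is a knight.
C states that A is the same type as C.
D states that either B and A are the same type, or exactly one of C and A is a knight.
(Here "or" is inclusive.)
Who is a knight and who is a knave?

As a knight, A's statement "exactly two of C, D, and A are knights" should be true; it is.
B is a knave; "exactly one of C and D is a knight if and only if C is a knight" is False, as required.
C is a knave; "A is the same type as C" is False, as required.
D is a knight, so "either B and A are the same type, or exactly one of C and A is a knight" must be true — and it is.

A is a knight, B is a knave, C is a knave, and D is a knight.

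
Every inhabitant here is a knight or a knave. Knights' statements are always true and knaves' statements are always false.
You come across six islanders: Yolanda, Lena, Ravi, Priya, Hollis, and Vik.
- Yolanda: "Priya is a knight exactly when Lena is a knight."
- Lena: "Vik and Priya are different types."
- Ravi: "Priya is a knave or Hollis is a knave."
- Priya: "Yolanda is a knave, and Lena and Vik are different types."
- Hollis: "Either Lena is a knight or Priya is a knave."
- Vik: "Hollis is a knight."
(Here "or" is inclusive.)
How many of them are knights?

4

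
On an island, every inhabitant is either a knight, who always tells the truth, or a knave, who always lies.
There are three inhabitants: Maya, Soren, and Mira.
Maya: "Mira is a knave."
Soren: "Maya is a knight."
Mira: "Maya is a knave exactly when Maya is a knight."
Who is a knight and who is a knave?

Maya is a knight, Soren is a knight, and Mira is a knave.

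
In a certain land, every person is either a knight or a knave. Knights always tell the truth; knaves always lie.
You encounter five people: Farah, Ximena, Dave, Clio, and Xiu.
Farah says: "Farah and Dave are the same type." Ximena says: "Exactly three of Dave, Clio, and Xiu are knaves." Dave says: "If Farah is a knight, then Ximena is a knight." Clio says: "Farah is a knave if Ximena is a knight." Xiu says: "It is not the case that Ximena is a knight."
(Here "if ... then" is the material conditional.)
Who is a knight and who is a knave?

As a knave, Farah's statement "Farah and Dave are the same type" should be false; it is.
Ximena (knave): "exactly three of Dave, Clio, and Xiu are knaves" — false. ✓
Dave is a knight, so "if Farah is a knight, then Ximena is a knight" must be true — and it is.
As a knight, Clio's statement "Farah is a knave if Ximena is a knight" should be true; it is.
Xiu (knight): "it is not the case that Ximena is a knight" — true. ✓

Farah is a knave, Ximena is a knave, Dave is a knight, Clio is a knight, and Xiu is a knight.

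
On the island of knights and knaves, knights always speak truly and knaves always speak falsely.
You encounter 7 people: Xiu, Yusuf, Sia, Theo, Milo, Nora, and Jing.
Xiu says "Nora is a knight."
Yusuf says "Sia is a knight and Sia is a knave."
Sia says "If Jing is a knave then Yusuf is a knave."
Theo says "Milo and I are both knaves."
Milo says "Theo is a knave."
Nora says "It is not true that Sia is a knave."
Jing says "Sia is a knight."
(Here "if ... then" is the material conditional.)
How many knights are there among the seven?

The unique consistent assignment is Xiu=knight, Yusuf=knave, Sia=knight, Theo=knave, Milo=knight, Nora=knight, Jing=knight.
That has 5 knights.

5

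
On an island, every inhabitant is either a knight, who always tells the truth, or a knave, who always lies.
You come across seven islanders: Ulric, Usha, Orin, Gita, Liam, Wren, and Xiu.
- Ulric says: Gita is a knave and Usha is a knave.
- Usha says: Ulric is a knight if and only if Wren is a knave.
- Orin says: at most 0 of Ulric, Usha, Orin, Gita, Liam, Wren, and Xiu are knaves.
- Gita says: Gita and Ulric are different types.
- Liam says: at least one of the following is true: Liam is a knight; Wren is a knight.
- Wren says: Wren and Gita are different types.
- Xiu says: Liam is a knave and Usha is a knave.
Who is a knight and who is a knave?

Ulric is a knave, and the claim "Gita is a knave and Usha is a knave" is indeed False.
Usha is a knight, and the claim "Ulric is a knight if and only if Wren is a knave" is indeed True.
Orin is a knave, so "at most 0 of Ulric, Usha, Orin, Gita, Liam, Wren, and Xiu are knaves" must be False — and it is.
Since Gita is a knave, "Gita and Ulric are different types" needs to be False, which holds.
Liam (knight): "at least one of the following is true: Liam is a knight; Wren is a knight" — True. ✓
Wren (knight): "Wren and Gita are different types" — True. ✓
Xiu is a knave, and the claim "Liam is a knave and Usha is a knave" is indeed False.

Knights: Usha, Liam, and Wren. Knaves: Ulric, Orin, Gita, and Xiu.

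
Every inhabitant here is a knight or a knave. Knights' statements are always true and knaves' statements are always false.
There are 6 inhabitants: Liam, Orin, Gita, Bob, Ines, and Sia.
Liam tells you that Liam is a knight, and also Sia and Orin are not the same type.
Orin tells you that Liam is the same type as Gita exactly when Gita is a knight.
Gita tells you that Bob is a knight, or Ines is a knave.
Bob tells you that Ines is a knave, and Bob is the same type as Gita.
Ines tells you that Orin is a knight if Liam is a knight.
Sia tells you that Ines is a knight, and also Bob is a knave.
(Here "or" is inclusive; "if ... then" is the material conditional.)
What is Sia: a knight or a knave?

Sia is a knight.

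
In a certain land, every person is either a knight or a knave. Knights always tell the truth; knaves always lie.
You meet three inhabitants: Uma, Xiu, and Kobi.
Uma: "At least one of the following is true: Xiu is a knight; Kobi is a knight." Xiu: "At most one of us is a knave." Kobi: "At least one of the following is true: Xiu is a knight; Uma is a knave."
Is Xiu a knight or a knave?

Xiu is a knight.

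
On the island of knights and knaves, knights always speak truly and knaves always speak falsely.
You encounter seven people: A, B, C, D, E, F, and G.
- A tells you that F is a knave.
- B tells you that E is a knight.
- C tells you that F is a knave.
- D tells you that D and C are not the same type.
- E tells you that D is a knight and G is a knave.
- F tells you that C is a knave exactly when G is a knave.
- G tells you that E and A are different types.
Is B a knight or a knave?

B is a knave.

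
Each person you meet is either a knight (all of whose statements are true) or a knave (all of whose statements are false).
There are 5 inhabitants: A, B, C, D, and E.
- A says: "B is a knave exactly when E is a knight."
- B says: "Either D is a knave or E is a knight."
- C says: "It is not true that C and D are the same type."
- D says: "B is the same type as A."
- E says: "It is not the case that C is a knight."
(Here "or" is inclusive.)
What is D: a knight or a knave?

Consistent assignments: {A=knave, B=knight, C=knave, D=knave, E=knight}
In every consistent assignment, D is a knave.

D is a knave.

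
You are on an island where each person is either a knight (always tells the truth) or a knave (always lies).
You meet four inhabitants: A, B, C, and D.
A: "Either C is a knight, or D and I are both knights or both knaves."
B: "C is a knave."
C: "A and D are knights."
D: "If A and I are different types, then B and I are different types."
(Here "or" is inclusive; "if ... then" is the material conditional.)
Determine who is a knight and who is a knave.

A is a knight, B is a knave, C is a knight, and D is a knight.

As a knight, A's statement "either C is a knight, or D and I are both knights or both knaves" should be true; it is.
B is a knave, so "C is a knave" must be False — and it is.
C is a knight, and the claim "A and D are knights" is indeed true.
D is a knight, and the claim "if A and I are different types, then B and I are different types" is indeed true.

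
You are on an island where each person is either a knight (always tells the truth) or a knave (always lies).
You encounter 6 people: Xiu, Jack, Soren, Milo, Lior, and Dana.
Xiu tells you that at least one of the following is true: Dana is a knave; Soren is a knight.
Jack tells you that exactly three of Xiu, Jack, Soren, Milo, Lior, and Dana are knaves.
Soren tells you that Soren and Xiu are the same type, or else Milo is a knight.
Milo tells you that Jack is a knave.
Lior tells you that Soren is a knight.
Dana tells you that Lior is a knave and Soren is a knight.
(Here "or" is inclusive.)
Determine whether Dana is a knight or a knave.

Dana is a knave.

Consistent assignments: {Xiu=knight, Jack=knave, Soren=knight, Milo=knight, Lior=knight, Dana=knave}
In every consistent assignment, Dana is a knave.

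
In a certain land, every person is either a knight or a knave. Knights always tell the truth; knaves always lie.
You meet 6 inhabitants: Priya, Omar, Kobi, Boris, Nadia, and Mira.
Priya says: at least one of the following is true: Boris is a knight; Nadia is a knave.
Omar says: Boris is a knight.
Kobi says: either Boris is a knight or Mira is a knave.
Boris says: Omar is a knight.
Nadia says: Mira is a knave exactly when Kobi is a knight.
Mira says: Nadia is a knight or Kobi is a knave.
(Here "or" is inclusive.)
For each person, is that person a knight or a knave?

Priya is a knave, so "at least one of the following is true: Boris is a knight; Nadia is a knave" must be false — and it is.
Omar (knave): "Boris is a knight" — false. ✓
Since Kobi is a knave, "either Boris is a knight or Mira is a knave" needs to be false, which holds.
Boris is a knave; "Omar is a knight" is false, as required.
As a knight, Nadia's statement "Mira is a knave exactly when Kobi is a knight" should be true; it is.
Mira is a knight, and the claim "Nadia is a knight or Kobi is a knave" is indeed true.

Priya is a knave, Omar is a knave, Kobi is a knave, Boris is a knave, Nadia is a knight, and Mira is a knight.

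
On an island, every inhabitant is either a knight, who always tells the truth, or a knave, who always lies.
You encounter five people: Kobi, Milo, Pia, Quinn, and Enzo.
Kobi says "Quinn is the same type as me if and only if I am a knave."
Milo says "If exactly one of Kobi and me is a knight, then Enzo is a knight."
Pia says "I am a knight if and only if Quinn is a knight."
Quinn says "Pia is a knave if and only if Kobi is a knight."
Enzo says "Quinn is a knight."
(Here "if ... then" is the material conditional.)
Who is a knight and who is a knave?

Kobi is a knave, Milo is a knight, Pia is a knight, Quinn is a knight, and Enzo is a knight.

As a knave, Kobi's statement "Quinn is the same type as me if and only if I am a knave" should be False; it is.
As a knight, Milo's statement "if exactly one of Kobi and me is a knight, then Enzo is a knight" should be True; it is.
Pia is a knight; "I am a knight if and only if Quinn is a knight" is True, as required.
Quinn is a knight, and the claim "Pia is a knave if and only if Kobi is a knight" is indeed True.
Enzo is a knight, and the claim "Quinn is a knight" is indeed True.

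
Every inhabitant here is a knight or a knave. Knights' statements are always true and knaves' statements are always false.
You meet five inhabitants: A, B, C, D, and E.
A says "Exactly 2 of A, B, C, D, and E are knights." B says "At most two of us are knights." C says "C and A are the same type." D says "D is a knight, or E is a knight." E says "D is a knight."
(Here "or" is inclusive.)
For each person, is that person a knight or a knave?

Since A is a knight, "exactly 2 of A, B, C, D, and E are knights" needs to be True, which holds.
B is a knight, and the claim "at most two of us are knights" is indeed True.
C is a knave; "C and A are the same type" is false, as required.
D is a knave, so "D is a knight, or E is a knight" must be false — and it is.
As a knave, E's statement "D is a knight" should be false; it is.

A is a knight, B is a knight, C is a knave, D is a knave, and E is a knave.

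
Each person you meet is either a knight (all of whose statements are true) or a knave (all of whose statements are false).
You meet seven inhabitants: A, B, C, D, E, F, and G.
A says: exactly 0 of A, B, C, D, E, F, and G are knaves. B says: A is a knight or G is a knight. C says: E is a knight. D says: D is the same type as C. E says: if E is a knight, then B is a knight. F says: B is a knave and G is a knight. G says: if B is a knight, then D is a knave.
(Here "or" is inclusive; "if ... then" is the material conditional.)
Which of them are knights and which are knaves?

A is a knave, B is a knight, C is a knight, D is a knave, E is a knight, F is a knave, and G is a knight.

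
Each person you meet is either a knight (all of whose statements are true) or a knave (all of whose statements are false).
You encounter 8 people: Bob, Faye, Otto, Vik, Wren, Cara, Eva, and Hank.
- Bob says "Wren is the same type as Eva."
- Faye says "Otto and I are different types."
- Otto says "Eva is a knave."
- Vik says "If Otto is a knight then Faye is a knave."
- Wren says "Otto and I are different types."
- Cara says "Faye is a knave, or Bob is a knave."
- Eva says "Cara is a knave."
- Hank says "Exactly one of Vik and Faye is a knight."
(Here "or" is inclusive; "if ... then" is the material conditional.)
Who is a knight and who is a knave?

Bob is a knight, Faye is a knight, Otto is a knave, Vik is a knight, Wren is a knight, Cara is a knave, Eva is a knight, and Hank is a knave.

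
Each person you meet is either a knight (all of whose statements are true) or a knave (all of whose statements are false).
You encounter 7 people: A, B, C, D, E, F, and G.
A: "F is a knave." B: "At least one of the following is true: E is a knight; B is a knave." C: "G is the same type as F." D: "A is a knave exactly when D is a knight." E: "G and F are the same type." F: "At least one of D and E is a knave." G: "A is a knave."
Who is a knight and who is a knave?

A is a knave, B is a knight, C is a knight, D is a knave, E is a knight, F is a knight, and G is a knight.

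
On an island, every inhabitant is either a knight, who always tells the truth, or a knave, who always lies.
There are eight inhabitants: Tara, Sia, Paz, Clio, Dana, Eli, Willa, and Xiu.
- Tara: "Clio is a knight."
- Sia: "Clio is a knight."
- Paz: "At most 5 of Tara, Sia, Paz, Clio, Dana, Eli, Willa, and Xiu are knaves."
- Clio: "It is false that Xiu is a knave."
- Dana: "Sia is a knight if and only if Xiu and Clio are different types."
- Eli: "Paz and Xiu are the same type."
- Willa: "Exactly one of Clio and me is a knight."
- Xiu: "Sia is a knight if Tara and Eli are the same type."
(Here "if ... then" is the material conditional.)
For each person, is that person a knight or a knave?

Tara is a knave, Sia is a knave, Paz is a knight, Clio is a knave, Dana is a knight, Eli is a knave, Willa is a knight, and Xiu is a knave.

Tara is a knave, and the claim "Clio is a knight" is indeed False.
Sia is a knave, so "Clio is a knight" must be False — and it is.
Paz is a knight; "at most 5 of Tara, Sia, Paz, Clio, Dana, Eli, Willa, and Xiu are knaves" is true, as required.
Clio is a knave, and the claim "it is false that Xiu is a knave" is indeed False.
As a knight, Dana's statement "Sia is a knight if and only if Xiu and Clio are different types" should be true; it is.
Eli is a knave; "Paz and Xiu are the same type" is False, as required.
Willa is a knight, so "exactly one of Clio and me is a knight" must be true — and it is.
Xiu is a knave, so "Sia is a knight if Tara and Eli are the same type" must be False — and it is.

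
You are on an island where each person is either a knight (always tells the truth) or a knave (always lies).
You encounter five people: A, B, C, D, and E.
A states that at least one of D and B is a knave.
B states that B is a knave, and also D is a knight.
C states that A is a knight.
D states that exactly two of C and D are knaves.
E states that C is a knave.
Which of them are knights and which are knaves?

A is a knight, B is a knave, C is a knight, D is a knave, and E is a knave.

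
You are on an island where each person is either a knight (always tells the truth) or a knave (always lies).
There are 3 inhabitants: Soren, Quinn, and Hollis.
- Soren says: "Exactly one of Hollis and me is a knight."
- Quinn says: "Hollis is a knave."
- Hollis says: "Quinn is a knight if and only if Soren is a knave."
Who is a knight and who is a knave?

Soren is a knight, Quinn is a knight, and Hollis is a knave.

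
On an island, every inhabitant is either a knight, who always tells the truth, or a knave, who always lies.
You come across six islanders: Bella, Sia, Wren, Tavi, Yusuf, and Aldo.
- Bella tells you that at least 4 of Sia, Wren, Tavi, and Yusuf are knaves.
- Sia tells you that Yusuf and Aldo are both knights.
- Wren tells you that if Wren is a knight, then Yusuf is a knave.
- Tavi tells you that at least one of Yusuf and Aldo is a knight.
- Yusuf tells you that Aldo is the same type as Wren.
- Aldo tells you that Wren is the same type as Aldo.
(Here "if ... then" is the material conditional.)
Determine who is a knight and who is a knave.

Bella is a knave, Sia is a knave, Wren is a knight, Tavi is a knave, Yusuf is a knave, and Aldo is a knave.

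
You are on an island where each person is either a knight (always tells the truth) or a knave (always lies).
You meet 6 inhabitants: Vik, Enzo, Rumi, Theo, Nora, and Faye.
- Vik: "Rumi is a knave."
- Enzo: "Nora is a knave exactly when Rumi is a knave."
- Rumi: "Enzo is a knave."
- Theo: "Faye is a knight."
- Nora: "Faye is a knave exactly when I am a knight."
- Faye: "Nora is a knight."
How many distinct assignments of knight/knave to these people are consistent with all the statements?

2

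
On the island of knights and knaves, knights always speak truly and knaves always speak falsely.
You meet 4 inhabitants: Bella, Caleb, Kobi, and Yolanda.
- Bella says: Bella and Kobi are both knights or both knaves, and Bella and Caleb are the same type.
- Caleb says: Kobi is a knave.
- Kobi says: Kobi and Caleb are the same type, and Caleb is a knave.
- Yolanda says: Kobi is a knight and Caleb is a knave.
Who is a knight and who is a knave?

Bella is a knave; "Bella and Kobi are both knights or both knaves, and Bella and Caleb are the same type" is False, as required.
Since Caleb is a knight, "Kobi is a knave" needs to be true, which holds.
Kobi (knave): "Kobi and Caleb are the same type, and Caleb is a knave" — False. ✓
As a knave, Yolanda's statement "Kobi is a knight and Caleb is a knave" should be False; it is.

Knights: Caleb. Knaves: Bella, Kobi, and Yolanda.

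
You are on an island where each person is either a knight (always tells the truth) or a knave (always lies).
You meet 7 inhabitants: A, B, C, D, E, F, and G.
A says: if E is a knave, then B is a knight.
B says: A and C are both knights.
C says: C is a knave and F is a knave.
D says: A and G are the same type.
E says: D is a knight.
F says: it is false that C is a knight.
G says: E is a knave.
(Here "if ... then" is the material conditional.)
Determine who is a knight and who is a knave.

Since A is a knave, "if E is a knave, then B is a knight" needs to be false, which holds.
As a knave, B's statement "A and C are both knights" should be false; it is.
C is a knave, so "C is a knave and F is a knave" must be false — and it is.
As a knave, D's statement "A and G are the same type" should be false; it is.
Since E is a knave, "D is a knight" needs to be false, which holds.
F (knight): "it is false that C is a knight" — true. ✓
As a knight, G's statement "E is a knave" should be true; it is.

Knights: F and G. Knaves: A, B, C, D, and E.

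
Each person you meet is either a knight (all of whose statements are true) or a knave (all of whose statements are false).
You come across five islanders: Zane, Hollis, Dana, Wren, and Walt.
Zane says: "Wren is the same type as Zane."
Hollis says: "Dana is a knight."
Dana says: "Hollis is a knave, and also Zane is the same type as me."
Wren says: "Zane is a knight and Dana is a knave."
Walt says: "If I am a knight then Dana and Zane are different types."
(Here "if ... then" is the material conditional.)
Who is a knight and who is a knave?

Zane is a knight, Hollis is a knave, Dana is a knave, Wren is a knight, and Walt is a knight.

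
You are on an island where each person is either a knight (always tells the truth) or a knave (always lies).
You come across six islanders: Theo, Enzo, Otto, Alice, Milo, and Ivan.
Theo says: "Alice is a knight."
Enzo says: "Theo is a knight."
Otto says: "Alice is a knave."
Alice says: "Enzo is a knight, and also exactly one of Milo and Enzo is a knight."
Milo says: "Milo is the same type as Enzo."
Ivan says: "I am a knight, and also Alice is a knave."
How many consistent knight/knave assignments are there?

1

Consistent assignments:
  Theo=knight, Enzo=knight, Otto=knave, Alice=knight, Milo=knave, Ivan=knave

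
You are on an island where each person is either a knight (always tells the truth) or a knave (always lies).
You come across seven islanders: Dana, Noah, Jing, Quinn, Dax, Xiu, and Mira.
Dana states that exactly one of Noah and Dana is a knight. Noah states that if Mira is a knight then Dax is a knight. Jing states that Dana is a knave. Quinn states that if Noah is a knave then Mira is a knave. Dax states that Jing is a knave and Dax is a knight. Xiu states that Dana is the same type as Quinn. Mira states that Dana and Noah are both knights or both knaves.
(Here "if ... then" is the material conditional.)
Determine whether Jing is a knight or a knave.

Jing is a knight.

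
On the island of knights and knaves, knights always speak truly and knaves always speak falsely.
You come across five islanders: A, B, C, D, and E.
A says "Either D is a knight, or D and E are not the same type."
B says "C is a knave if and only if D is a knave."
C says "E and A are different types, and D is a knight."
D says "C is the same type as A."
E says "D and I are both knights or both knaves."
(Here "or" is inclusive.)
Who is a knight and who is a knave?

Knights: A, B, C, and D. Knaves: E.

Since A is a knight, "either D is a knight, or D and E are not the same type" needs to be True, which holds.
Since B is a knight, "C is a knave if and only if D is a knave" needs to be True, which holds.
C is a knight, so "E and A are different types, and D is a knight" must be True — and it is.
Since D is a knight, "C is the same type as A" needs to be True, which holds.
E (knave): "D and I are both knights or both knaves" — false. ✓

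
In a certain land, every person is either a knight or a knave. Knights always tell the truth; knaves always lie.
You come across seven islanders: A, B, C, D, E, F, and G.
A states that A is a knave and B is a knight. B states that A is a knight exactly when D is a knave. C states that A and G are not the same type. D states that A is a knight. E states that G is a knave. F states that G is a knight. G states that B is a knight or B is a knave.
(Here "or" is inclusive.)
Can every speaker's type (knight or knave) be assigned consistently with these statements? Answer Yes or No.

Yes

One consistent assignment: A=knave, B=knave, C=knight, D=knave, E=knave, F=knight, G=knight.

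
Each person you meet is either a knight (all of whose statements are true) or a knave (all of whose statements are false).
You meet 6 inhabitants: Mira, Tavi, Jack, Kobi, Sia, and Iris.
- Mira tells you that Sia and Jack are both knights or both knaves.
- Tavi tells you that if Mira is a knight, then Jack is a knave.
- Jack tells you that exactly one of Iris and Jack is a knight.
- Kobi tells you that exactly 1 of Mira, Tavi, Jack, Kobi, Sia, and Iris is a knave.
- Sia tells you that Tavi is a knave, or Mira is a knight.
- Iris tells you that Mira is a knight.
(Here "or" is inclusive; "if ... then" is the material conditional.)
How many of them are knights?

2

The unique consistent assignment is Mira=knave, Tavi=knight, Jack=knight, Kobi=knave, Sia=knave, Iris=knave.
That has 2 knights.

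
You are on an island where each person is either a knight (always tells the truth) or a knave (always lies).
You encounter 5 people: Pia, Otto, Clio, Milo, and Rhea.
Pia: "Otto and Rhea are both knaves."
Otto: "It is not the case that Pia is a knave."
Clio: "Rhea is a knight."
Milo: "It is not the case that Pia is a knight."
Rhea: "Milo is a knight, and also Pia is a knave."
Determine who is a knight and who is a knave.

Since Pia is a knave, "Otto and Rhea are both knaves" needs to be False, which holds.
Otto (knave): "it is not the case that Pia is a knave" — False. ✓
Clio (knight): "Rhea is a knight" — True. ✓
As a knight, Milo's statement "it is not the case that Pia is a knight" should be True; it is.
Rhea is a knight, so "Milo is a knight, and also Pia is a knave" must be True — and it is.

Pia is a knave, Otto is a knave, Clio is a knight, Milo is a knight, and Rhea is a knight.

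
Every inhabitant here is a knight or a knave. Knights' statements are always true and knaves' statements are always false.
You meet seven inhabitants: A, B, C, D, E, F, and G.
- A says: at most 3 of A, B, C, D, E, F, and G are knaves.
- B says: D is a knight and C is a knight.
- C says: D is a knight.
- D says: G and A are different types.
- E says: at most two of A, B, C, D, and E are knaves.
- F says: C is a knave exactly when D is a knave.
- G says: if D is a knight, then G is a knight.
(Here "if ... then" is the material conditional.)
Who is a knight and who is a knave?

A is a knight, B is a knight, C is a knight, D is a knight, E is a knight, F is a knight, and G is a knave.

A (knight): "at most 3 of A, B, C, D, E, F, and G are knaves" — True. ✓
B is a knight; "D is a knight and C is a knight" is True, as required.
As a knight, C's statement "D is a knight" should be True; it is.
D is a knight, and the claim "G and A are different types" is indeed True.
E is a knight; "at most two of A, B, C, D, and E are knaves" is True, as required.
F is a knight, so "C is a knave exactly when D is a knave" must be True — and it is.
G (knave): "if D is a knight, then G is a knight" — False. ✓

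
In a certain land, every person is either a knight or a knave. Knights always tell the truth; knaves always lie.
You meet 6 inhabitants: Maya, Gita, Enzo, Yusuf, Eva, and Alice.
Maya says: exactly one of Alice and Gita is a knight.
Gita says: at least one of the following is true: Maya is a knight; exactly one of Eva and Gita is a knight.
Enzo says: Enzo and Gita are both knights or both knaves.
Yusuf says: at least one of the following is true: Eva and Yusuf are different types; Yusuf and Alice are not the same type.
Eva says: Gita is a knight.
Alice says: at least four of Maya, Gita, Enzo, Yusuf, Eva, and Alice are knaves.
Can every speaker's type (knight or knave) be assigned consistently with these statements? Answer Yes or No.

Yes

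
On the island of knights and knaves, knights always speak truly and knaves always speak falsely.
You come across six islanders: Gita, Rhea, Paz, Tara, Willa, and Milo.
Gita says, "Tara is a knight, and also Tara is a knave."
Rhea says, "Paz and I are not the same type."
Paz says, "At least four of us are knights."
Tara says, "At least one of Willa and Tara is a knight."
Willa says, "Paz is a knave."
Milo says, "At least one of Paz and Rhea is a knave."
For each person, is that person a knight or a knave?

Gita is a knave, so "Tara is a knight, and also Tara is a knave" must be false — and it is.
Rhea is a knave; "Paz and I are not the same type" is false, as required.
As a knave, Paz's statement "at least four of us are knights" should be false; it is.
As a knight, Tara's statement "at least one of Willa and Tara is a knight" should be true; it is.
Since Willa is a knight, "Paz is a knave" needs to be true, which holds.
Milo is a knight; "at least one of Paz and Rhea is a knave" is true, as required.

Knights: Tara, Willa, and Milo. Knaves: Gita, Rhea, and Paz.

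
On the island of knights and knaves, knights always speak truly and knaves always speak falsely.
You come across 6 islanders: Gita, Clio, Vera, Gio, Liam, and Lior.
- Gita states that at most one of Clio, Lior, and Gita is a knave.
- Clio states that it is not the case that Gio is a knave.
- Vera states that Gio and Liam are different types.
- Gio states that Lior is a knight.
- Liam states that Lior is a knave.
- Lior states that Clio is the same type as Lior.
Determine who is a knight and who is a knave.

Gita is a knight, Clio is a knight, Vera is a knight, Gio is a knight, Liam is a knave, and Lior is a knight.

Gita (knight): "at most one of Clio, Lior, and Gita is a knave" — true. ✓
As a knight, Clio's statement "it is not the case that Gio is a knave" should be true; it is.
Vera is a knight; "Gio and Liam are different types" is true, as required.
Gio is a knight; "Lior is a knight" is true, as required.
Liam (knave): "Lior is a knave" — False. ✓
Lior is a knight, and the claim "Clio is the same type as Lior" is indeed true.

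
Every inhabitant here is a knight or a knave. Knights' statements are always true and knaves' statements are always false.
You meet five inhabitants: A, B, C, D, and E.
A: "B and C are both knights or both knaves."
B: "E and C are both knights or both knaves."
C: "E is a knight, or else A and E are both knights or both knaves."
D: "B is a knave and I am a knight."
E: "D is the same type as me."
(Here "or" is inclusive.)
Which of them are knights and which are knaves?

Knights: C and D. Knaves: A, B, and E.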